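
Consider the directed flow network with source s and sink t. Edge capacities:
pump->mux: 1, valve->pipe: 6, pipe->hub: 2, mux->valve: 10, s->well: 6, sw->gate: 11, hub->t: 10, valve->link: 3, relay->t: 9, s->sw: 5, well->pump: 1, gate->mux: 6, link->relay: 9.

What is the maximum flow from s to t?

5

Augment s->sw->gate->mux->valve->link->relay->t: bottleneck 3. Total 3.
Augment s->sw->gate->mux->valve->pipe->hub->t: bottleneck 2. Total 5.
No augmenting path remains in the residual graph.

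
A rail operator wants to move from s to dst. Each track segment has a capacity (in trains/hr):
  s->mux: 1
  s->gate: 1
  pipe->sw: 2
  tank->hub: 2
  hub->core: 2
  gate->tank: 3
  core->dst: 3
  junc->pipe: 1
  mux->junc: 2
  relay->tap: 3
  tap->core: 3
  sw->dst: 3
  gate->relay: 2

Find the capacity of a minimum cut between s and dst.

2

Max flow = 2 (via 2 augmenting paths).
In the residual at optimum, the set reachable from s is {s}.
Cut edges: s->mux (cap 1), s->gate (cap 1). Sum = 2.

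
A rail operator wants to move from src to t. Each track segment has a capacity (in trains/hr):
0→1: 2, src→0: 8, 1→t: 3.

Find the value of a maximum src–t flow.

2

Augment src→0→1→t: bottleneck 2. Total 2.
No augmenting path remains in the residual graph.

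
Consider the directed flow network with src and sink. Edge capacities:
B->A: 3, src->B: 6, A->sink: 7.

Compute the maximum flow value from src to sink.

Augment src->B->A->sink: bottleneck 3. Total 3.
No augmenting path remains in the residual graph.

3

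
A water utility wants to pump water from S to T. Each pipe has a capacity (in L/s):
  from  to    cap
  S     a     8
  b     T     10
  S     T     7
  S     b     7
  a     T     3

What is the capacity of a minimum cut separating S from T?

Max flow = 17 (via 3 augmenting paths).
In the residual at optimum, the set reachable from S is {S, a}.
Cut edges: S->b (cap 7), S->T (cap 7), a->T (cap 3). Sum = 17.

17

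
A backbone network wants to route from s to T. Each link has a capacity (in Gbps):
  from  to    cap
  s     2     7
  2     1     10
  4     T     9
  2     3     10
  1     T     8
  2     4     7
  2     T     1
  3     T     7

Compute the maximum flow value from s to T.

7

Augment s→2→T: bottleneck 1. Total 1.
Augment s→2→3→T: bottleneck 6. Total 7.
No augmenting path remains in the residual graph.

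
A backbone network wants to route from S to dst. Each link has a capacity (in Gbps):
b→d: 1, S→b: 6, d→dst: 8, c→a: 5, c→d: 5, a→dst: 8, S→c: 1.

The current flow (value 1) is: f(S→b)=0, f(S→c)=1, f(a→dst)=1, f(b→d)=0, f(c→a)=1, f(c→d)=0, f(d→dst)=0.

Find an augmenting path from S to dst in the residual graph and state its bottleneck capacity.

Residual along S→b→d→dst: S→b: 6, b→d: 1, d→dst: 8.
Bottleneck = min = 1.

S→b→d→dst, bottleneck 1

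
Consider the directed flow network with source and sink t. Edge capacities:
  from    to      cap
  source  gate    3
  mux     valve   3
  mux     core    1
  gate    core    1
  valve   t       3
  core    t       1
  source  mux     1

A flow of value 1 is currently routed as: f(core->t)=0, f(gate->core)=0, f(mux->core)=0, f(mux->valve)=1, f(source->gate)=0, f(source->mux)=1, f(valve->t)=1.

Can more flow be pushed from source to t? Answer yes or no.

Residual path source->gate->core->t has bottleneck 1 > 0.
Pushing 1 along it raises the flow to 2, so the given flow is not maximum.

Yes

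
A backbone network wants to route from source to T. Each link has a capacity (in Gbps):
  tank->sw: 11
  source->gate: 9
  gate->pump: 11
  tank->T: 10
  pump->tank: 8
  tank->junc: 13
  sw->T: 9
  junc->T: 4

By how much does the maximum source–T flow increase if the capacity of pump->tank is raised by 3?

1

Original max flow = 8.
After raising cap(pump->tank), augmenting paths through that edge carry 1 more unit.
New max flow = 9. Increase = 1.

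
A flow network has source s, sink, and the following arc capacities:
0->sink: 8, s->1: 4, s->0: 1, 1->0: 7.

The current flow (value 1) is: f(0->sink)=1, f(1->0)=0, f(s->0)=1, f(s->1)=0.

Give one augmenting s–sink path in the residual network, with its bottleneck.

Residual along s->1->0->sink: s->1: 4, 1->0: 7, 0->sink: 7.
Bottleneck = min = 4.

s->1->0->sink, bottleneck 4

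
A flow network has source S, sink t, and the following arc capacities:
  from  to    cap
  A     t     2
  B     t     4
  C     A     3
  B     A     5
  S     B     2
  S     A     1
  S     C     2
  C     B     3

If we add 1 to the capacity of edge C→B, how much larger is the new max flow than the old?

0

Original max flow = 5.
Edge C→B does not cross the min cut (source side {S}), so extra capacity there cannot help.
New max flow = 5. Increase = 0.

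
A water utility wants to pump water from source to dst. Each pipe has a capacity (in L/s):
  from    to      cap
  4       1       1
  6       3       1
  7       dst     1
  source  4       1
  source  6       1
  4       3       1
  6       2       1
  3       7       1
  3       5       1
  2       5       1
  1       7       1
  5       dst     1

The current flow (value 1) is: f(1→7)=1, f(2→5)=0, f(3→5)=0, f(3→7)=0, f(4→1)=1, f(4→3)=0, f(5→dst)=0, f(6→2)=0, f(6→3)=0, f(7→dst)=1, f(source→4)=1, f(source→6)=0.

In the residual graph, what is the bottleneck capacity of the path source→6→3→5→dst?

Residual capacities along the path: source→6: 1, 6→3: 1, 3→5: 1, 5→dst: 1.
Minimum is 1.

1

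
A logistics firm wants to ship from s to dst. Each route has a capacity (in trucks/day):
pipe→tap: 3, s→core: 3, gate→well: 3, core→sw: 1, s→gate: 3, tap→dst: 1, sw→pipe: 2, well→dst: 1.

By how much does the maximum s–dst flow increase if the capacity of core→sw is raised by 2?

Original max flow = 2.
Even with extra capacity on core→sw, another cut of capacity 2 remains binding.
New max flow = 2. Increase = 0.

0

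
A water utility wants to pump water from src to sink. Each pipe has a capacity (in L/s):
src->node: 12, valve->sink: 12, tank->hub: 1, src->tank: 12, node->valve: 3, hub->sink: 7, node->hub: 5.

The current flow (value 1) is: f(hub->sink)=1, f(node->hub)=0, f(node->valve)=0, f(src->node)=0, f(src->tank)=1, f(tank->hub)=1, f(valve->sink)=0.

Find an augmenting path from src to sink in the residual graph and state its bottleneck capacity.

src->node->hub->sink, bottleneck 5

Residual along src->node->hub->sink: src->node: 12, node->hub: 5, hub->sink: 6.
Bottleneck = min = 5.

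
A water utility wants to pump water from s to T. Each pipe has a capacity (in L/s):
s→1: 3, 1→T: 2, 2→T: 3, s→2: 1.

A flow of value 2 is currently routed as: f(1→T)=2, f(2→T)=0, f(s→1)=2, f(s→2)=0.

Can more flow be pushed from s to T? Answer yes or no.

Yes

Residual path s→2→T has bottleneck 1 > 0.
Pushing 1 along it raises the flow to 3, so the given flow is not maximum.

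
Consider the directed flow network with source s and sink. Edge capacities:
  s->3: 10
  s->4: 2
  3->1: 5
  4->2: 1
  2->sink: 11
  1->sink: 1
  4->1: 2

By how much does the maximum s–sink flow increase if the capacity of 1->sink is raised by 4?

4

Original max flow = 2.
After raising cap(1->sink), augmenting paths through that edge carry 4 more units.
New max flow = 6. Increase = 4.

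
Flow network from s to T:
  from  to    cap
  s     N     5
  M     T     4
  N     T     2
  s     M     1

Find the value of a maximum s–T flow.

3

Augment s->M->T: bottleneck 1. Total 1.
Augment s->N->T: bottleneck 2. Total 3.
No augmenting path remains in the residual graph.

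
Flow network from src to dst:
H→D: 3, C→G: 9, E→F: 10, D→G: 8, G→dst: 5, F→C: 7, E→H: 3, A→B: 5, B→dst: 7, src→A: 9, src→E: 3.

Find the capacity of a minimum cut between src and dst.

8

Max flow = 8 (via 2 augmenting paths).
In the residual at optimum, the set reachable from src is {A, src}.
Cut edges: A→B (cap 5), src→E (cap 3). Sum = 8.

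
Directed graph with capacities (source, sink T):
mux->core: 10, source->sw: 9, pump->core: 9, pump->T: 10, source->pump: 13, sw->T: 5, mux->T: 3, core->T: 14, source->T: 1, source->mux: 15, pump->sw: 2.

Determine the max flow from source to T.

Augment source->T: bottleneck 1. Total 1.
Augment source->pump->T: bottleneck 10. Total 11.
Augment source->sw->T: bottleneck 5. Total 16.
Augment source->mux->T: bottleneck 3. Total 19.
Augment source->pump->core->T: bottleneck 3. Total 22.
Augment source->mux->core->T: bottleneck 10. Total 32.
No augmenting path remains in the residual graph.

32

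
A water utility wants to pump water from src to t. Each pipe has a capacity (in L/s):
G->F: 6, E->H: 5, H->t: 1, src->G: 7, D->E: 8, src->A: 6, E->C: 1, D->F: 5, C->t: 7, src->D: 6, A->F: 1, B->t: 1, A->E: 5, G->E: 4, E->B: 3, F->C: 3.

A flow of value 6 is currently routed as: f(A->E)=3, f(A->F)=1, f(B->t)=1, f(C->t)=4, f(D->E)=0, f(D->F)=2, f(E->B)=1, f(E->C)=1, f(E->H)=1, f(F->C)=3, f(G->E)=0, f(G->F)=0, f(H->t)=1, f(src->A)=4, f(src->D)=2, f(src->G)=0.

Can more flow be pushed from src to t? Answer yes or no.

Residual reachable from src: {A, B, D, E, F, G, H, src}; t is not reachable.
Saturated cut: F->C, E->C, B->t, H->t with total capacity 6 = current flow value. Flow is maximum.

No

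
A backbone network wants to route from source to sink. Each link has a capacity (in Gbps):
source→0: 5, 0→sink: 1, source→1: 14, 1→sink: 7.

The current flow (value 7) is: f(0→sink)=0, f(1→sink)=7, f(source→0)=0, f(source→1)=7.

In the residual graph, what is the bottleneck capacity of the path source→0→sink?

1

Residual capacities along the path: source→0: 5, 0→sink: 1.
Minimum is 1.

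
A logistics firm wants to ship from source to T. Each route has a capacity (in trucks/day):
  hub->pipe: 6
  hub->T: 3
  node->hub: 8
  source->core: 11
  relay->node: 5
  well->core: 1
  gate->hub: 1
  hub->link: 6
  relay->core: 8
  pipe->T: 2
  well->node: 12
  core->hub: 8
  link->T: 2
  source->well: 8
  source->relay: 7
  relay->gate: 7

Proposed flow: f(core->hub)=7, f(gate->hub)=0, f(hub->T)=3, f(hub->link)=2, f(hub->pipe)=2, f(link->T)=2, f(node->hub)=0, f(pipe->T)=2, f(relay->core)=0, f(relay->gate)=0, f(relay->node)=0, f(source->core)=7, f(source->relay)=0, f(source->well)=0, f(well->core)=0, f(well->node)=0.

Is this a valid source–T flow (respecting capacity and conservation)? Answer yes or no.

Every edge has 0 ≤ f(e) ≤ cap(e).
At each intermediate node, inflow equals outflow.

Yes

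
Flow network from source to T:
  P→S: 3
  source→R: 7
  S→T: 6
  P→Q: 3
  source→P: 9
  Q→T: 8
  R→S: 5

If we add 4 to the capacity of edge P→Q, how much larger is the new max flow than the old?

4

Original max flow = 9.
After raising cap(P→Q), augmenting paths through that edge carry 4 more units.
New max flow = 13. Increase = 4.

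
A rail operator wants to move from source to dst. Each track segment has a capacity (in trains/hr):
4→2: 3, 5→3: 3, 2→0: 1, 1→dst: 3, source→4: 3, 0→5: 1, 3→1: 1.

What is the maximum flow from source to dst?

Augment source→4→2→0→5→3→1→dst: bottleneck 1. Total 1.
No augmenting path remains in the residual graph.

1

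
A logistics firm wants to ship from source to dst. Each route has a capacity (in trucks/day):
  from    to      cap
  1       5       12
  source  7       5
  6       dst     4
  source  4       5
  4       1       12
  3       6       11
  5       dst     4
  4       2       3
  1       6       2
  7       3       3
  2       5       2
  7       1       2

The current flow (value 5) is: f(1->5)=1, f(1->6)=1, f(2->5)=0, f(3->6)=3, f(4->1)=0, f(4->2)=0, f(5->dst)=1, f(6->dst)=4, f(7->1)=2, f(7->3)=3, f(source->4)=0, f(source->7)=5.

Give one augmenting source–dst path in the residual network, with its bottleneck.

source->4->1->5->dst, bottleneck 3

Residual along source->4->1->5->dst: source->4: 5, 4->1: 12, 1->5: 11, 5->dst: 3.
Bottleneck = min = 3.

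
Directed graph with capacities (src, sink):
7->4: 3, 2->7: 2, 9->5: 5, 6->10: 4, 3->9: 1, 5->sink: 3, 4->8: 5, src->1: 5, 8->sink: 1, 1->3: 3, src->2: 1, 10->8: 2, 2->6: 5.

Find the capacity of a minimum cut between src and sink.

Max flow = 2 (via 2 augmenting paths).
In the residual at optimum, the set reachable from src is {1, 3, src}.
Cut edges: 3->9 (cap 1), src->2 (cap 1). Sum = 2.

2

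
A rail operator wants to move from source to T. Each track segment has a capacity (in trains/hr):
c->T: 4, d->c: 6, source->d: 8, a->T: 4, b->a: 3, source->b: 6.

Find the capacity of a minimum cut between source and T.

7

Max flow = 7 (via 2 augmenting paths).
In the residual at optimum, the set reachable from source is {b, c, d, source}.
Cut edges: b->a (cap 3), c->T (cap 4). Sum = 7.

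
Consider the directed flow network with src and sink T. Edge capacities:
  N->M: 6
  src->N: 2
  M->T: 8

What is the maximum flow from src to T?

Augment src->N->M->T: bottleneck 2. Total 2.
No augmenting path remains in the residual graph.

2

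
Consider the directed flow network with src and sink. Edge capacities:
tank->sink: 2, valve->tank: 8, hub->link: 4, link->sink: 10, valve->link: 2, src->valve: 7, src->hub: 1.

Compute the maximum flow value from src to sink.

5

Augment src->hub->link->sink: bottleneck 1. Total 1.
Augment src->valve->link->sink: bottleneck 2. Total 3.
Augment src->valve->tank->sink: bottleneck 2. Total 5.
No augmenting path remains in the residual graph.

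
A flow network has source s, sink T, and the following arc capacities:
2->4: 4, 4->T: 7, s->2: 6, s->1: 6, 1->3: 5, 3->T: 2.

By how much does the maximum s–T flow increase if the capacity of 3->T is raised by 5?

Original max flow = 6.
After raising cap(3->T), augmenting paths through that edge carry 3 more units.
New max flow = 9. Increase = 3.

3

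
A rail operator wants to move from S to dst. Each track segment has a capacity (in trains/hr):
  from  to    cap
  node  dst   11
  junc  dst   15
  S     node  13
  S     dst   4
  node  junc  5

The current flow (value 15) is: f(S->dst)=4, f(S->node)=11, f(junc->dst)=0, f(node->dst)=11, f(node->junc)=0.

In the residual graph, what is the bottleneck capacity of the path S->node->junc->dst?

2

Residual capacities along the path: S->node: 2, node->junc: 5, junc->dst: 15.
Minimum is 2.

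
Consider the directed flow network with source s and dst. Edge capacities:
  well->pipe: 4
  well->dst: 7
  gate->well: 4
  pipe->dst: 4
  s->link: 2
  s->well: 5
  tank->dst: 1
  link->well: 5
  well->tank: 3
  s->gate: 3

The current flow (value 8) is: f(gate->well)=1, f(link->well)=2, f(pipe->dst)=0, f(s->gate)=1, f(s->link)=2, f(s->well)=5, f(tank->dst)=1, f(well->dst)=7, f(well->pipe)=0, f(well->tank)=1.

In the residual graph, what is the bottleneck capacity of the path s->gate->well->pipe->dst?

2

Residual capacities along the path: s->gate: 2, gate->well: 3, well->pipe: 4, pipe->dst: 4.
Minimum is 2.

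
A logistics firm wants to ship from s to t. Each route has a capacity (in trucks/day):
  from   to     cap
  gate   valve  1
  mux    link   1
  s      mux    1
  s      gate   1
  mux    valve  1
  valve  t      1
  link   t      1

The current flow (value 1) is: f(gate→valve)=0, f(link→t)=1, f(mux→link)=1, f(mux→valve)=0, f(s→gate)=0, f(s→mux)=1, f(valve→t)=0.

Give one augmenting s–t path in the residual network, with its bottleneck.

Residual along s→gate→valve→t: s→gate: 1, gate→valve: 1, valve→t: 1.
Bottleneck = min = 1.

s→gate→valve→t, bottleneck 1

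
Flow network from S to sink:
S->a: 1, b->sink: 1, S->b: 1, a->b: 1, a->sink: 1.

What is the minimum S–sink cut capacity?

Max flow = 2 (via 2 augmenting paths).
In the residual at optimum, the set reachable from S is {S}.
Cut edges: S->a (cap 1), S->b (cap 1). Sum = 2.

2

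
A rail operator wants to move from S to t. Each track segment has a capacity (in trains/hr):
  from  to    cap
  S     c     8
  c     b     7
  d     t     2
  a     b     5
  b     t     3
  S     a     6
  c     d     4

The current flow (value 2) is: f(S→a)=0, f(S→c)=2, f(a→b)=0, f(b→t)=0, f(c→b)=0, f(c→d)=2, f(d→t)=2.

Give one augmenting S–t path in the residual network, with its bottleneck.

Residual along S→c→b→t: S→c: 6, c→b: 7, b→t: 3.
Bottleneck = min = 3.

S→c→b→t, bottleneck 3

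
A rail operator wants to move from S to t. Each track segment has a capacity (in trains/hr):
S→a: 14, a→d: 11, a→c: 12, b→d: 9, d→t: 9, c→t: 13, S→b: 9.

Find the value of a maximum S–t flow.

Augment S→a→c→t: bottleneck 12. Total 12.
Augment S→a→d→t: bottleneck 2. Total 14.
Augment S→b→d→t: bottleneck 7. Total 21.
No augmenting path remains in the residual graph.

21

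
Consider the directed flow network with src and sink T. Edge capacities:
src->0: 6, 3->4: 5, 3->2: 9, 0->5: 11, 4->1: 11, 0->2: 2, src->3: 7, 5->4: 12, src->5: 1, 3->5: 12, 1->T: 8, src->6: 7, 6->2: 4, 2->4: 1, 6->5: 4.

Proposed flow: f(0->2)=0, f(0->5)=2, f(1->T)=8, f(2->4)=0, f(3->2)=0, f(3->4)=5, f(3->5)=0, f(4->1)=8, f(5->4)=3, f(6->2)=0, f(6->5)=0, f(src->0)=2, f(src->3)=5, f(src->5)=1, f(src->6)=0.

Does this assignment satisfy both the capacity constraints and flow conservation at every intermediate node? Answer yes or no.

Yes

Every edge has 0 ≤ f(e) ≤ cap(e).
At each intermediate node, inflow equals outflow.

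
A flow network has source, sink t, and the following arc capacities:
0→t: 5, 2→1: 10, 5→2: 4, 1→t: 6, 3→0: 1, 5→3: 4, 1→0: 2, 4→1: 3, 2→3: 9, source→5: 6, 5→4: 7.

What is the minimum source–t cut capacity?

6

Max flow = 6 (via 2 augmenting paths).
In the residual at optimum, the set reachable from source is {source}.
Cut edges: source→5 (cap 6). Sum = 6.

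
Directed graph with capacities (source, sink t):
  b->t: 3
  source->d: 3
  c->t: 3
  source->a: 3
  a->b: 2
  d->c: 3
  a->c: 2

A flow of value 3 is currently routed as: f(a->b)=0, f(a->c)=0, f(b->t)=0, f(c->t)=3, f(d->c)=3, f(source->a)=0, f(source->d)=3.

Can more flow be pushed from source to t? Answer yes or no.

Yes

Residual path source->a->b->t has bottleneck 2 > 0.
Pushing 2 along it raises the flow to 5, so the given flow is not maximum.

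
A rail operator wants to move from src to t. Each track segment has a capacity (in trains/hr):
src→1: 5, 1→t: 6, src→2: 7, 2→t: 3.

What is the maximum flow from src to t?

Augment src→2→t: bottleneck 3. Total 3.
Augment src→1→t: bottleneck 5. Total 8.
No augmenting path remains in the residual graph.

8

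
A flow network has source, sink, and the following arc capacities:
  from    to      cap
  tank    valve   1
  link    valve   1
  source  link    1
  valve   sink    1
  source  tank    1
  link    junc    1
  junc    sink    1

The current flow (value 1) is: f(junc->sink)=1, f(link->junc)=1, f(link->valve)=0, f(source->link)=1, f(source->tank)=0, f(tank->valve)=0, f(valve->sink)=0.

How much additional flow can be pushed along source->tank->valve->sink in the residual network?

Residual capacities along the path: source->tank: 1, tank->valve: 1, valve->sink: 1.
Minimum is 1.

1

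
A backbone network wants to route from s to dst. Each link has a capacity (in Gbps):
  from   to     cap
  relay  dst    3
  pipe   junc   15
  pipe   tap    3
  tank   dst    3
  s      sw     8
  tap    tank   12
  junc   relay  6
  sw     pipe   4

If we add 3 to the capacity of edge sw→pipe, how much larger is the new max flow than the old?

Original max flow = 4.
After raising cap(sw→pipe), augmenting paths through that edge carry 2 more units.
New max flow = 6. Increase = 2.

2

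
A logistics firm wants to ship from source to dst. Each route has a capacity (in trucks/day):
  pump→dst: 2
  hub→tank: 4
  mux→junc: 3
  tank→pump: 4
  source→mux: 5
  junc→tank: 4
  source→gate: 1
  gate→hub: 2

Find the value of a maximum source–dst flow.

Augment source→mux→junc→tank→pump→dst: bottleneck 2. Total 2.
No augmenting path remains in the residual graph.

2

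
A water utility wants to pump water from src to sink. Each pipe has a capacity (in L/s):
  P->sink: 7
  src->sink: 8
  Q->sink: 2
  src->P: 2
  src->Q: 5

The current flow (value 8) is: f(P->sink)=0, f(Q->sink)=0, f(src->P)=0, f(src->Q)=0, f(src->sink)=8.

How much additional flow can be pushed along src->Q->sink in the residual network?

2

Residual capacities along the path: src->Q: 5, Q->sink: 2.
Minimum is 2.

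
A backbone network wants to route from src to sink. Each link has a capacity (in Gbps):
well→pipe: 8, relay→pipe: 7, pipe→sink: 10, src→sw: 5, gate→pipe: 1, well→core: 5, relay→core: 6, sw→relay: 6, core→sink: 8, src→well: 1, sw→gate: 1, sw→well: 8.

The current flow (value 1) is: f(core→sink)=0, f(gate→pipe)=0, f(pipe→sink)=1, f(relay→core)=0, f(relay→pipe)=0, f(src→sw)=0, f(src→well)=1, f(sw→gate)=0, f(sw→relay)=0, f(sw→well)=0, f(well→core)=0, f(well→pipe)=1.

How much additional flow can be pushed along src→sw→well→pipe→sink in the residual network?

Residual capacities along the path: src→sw: 5, sw→well: 8, well→pipe: 7, pipe→sink: 9.
Minimum is 5.

5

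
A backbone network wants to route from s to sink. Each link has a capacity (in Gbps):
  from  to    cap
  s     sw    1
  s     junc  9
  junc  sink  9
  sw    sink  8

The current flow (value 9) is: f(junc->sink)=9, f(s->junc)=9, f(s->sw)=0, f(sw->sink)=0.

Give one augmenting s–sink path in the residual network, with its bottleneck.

Residual along s->sw->sink: s->sw: 1, sw->sink: 8.
Bottleneck = min = 1.

s->sw->sink, bottleneck 1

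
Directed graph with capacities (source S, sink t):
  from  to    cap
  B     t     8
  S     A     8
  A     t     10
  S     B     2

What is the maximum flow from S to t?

Augment S→A→t: bottleneck 8. Total 8.
Augment S→B→t: bottleneck 2. Total 10.
No augmenting path remains in the residual graph.

10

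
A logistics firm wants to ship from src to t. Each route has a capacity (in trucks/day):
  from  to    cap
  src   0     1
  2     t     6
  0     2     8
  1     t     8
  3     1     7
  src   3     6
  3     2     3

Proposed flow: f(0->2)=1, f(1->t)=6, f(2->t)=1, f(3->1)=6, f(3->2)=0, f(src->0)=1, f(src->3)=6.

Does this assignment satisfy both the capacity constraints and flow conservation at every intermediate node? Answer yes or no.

Every edge has 0 ≤ f(e) ≤ cap(e).
At each intermediate node, inflow equals outflow.

Yes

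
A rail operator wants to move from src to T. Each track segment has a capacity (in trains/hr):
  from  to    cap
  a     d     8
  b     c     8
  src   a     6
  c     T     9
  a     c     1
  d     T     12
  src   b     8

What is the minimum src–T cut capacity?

Max flow = 14 (via 2 augmenting paths).
In the residual at optimum, the set reachable from src is {src}.
Cut edges: src→a (cap 6), src→b (cap 8). Sum = 14.

14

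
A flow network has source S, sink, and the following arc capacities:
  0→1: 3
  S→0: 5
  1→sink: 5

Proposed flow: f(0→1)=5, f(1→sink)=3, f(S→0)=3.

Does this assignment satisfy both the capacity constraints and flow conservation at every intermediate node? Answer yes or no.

Capacity violated on 0→1: flow 5 > capacity 3.

No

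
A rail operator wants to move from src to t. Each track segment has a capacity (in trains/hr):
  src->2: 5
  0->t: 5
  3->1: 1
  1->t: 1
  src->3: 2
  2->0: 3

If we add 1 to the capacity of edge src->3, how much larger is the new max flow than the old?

Original max flow = 4.
Edge src->3 does not cross the min cut (source side {2, 3, src}), so extra capacity there cannot help.
New max flow = 4. Increase = 0.

0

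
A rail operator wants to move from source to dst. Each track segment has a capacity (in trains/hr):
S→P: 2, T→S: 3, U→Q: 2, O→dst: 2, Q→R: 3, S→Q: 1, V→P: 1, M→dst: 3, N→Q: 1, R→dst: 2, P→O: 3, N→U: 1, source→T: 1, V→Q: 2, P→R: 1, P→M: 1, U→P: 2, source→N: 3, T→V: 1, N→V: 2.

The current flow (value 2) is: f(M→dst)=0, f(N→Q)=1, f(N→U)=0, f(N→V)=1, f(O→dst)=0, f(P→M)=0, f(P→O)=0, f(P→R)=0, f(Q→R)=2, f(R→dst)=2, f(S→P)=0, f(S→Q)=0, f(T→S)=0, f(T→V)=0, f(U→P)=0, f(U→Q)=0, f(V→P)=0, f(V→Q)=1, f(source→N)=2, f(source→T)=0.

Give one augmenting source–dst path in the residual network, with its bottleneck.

Residual along source→N→V→P→O→dst: source→N: 1, N→V: 1, V→P: 1, P→O: 3, O→dst: 2.
Bottleneck = min = 1.

source→N→V→P→O→dst, bottleneck 1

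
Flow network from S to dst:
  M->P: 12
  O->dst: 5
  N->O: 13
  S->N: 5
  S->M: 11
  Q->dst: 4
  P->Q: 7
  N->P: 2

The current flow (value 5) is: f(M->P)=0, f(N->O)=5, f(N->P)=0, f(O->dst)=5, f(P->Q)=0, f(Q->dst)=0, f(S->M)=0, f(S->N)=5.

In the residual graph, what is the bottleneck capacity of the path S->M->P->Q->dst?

4

Residual capacities along the path: S->M: 11, M->P: 12, P->Q: 7, Q->dst: 4.
Minimum is 4.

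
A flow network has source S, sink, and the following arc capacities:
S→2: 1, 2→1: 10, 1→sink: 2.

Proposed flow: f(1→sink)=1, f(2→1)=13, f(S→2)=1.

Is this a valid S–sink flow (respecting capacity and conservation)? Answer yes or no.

No

Capacity violated on 2→1: flow 13 > capacity 10.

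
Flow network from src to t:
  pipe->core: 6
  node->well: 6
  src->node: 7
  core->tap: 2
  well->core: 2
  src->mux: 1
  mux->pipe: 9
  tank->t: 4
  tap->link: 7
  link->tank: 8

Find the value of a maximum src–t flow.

Augment src->mux->pipe->core->tap->link->tank->t: bottleneck 1. Total 1.
Augment src->node->well->core->tap->link->tank->t: bottleneck 1. Total 2.
No augmenting path remains in the residual graph.

2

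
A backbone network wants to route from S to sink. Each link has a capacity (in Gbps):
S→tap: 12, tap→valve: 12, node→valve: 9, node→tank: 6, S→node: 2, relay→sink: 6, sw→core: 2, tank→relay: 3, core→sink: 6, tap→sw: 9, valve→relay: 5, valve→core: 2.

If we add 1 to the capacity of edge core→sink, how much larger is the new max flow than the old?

0

Original max flow = 10.
Edge core→sink does not cross the min cut (source side {S, node, relay, sw, tank, tap, valve}), so extra capacity there cannot help.
New max flow = 10. Increase = 0.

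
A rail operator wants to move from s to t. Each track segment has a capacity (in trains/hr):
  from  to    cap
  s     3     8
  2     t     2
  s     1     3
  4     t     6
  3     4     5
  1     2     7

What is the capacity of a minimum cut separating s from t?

7

Max flow = 7 (via 2 augmenting paths).
In the residual at optimum, the set reachable from s is {1, 2, 3, s}.
Cut edges: 3→4 (cap 5), 2→t (cap 2). Sum = 7.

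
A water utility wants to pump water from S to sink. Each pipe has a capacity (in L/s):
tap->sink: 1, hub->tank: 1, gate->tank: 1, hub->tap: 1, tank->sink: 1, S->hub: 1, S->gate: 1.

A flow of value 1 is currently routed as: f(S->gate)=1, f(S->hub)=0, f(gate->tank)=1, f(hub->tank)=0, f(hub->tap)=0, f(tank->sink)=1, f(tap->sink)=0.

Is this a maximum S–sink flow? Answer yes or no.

Residual path S->hub->tap->sink has bottleneck 1 > 0.
Pushing 1 along it raises the flow to 2, so the given flow is not maximum.

No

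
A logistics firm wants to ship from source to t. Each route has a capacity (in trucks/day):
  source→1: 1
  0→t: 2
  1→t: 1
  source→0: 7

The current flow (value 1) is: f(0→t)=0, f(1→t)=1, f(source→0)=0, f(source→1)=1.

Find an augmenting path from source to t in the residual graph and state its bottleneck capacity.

source→0→t, bottleneck 2

Residual along source→0→t: source→0: 7, 0→t: 2.
Bottleneck = min = 2.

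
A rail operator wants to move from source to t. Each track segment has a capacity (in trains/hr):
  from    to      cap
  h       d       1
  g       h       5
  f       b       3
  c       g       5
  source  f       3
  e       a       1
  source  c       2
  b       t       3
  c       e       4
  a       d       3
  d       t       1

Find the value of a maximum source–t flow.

Augment source->f->b->t: bottleneck 3. Total 3.
Augment source->c->e->a->d->t: bottleneck 1. Total 4.
No augmenting path remains in the residual graph.

4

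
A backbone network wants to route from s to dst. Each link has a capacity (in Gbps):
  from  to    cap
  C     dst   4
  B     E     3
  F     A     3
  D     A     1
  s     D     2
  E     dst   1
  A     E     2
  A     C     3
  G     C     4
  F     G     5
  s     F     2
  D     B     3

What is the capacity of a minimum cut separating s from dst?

4

Max flow = 4 (via 3 augmenting paths).
In the residual at optimum, the set reachable from s is {s}.
Cut edges: s→F (cap 2), s→D (cap 2). Sum = 4.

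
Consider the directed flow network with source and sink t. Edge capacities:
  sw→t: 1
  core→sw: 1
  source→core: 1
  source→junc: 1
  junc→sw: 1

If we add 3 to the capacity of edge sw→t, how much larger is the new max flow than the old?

Original max flow = 1.
After raising cap(sw→t), augmenting paths through that edge carry 1 more unit.
New max flow = 2. Increase = 1.

1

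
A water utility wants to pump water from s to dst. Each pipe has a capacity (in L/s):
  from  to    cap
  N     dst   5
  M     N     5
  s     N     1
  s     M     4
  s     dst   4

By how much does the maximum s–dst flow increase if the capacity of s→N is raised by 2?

Original max flow = 9.
Even with extra capacity on s→N, another cut of capacity 9 remains binding.
New max flow = 9. Increase = 0.

0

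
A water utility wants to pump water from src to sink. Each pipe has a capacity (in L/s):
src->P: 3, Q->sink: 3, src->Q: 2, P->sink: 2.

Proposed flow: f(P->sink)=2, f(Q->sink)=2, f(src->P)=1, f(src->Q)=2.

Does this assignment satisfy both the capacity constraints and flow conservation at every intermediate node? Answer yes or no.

Conservation fails at P: inflow 1 ≠ outflow 2.

No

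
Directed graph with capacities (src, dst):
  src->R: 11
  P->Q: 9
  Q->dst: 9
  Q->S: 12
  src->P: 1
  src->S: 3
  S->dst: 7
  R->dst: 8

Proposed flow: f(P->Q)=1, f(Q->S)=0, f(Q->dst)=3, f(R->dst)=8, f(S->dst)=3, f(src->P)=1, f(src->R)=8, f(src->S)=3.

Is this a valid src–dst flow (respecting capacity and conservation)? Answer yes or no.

No

Conservation fails at Q: inflow 1 ≠ outflow 3.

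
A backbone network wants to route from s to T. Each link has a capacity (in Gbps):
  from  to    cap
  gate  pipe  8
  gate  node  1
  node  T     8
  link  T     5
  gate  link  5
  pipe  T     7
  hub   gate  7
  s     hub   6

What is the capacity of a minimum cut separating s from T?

6

Max flow = 6 (via 1 augmenting path).
In the residual at optimum, the set reachable from s is {s}.
Cut edges: s->hub (cap 6). Sum = 6.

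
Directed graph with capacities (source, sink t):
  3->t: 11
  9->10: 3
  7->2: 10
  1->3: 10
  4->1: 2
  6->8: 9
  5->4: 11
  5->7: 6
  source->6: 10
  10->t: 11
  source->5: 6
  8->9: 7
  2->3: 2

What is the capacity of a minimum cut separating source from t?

7

Max flow = 7 (via 3 augmenting paths).
In the residual at optimum, the set reachable from source is {2, 4, 5, 6, 7, 8, 9, source}.
Cut edges: 4->1 (cap 2), 2->3 (cap 2), 9->10 (cap 3). Sum = 7.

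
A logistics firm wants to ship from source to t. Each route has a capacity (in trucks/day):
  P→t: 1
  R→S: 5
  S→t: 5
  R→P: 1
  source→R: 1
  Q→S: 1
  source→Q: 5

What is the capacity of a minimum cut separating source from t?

2

Max flow = 2 (via 2 augmenting paths).
In the residual at optimum, the set reachable from source is {Q, source}.
Cut edges: source→R (cap 1), Q→S (cap 1). Sum = 2.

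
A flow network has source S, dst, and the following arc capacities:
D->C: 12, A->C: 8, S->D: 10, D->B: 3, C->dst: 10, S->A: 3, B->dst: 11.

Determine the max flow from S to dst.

Augment S->A->C->dst: bottleneck 3. Total 3.
Augment S->D->C->dst: bottleneck 7. Total 10.
Augment S->D->B->dst: bottleneck 3. Total 13.
No augmenting path remains in the residual graph.

13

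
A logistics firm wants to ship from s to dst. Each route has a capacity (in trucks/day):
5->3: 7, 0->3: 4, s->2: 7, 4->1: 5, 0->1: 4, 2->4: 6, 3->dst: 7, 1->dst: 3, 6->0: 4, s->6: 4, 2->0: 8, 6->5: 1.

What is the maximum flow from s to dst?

Augment s->6->5->3->dst: bottleneck 1. Total 1.
Augment s->6->0->3->dst: bottleneck 3. Total 4.
Augment s->2->0->3->dst: bottleneck 1. Total 5.
Augment s->2->0->1->dst: bottleneck 3. Total 8.
No augmenting path remains in the residual graph.

8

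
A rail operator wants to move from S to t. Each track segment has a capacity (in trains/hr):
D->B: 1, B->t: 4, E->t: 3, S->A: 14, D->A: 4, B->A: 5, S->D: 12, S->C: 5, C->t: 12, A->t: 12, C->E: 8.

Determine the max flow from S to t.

18

Augment S->C->t: bottleneck 5. Total 5.
Augment S->A->t: bottleneck 12. Total 17.
Augment S->D->B->t: bottleneck 1. Total 18.
No augmenting path remains in the residual graph.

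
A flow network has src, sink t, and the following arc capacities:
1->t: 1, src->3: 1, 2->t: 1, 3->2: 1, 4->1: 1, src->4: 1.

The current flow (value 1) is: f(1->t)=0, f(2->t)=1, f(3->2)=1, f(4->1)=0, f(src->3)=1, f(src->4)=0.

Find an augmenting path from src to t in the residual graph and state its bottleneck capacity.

Residual along src->4->1->t: src->4: 1, 4->1: 1, 1->t: 1.
Bottleneck = min = 1.

src->4->1->t, bottleneck 1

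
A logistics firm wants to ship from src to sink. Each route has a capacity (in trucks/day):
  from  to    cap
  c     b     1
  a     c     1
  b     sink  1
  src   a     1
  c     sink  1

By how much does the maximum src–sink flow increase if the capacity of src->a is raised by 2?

0

Original max flow = 1.
Even with extra capacity on src->a, another cut of capacity 1 remains binding.
New max flow = 1. Increase = 0.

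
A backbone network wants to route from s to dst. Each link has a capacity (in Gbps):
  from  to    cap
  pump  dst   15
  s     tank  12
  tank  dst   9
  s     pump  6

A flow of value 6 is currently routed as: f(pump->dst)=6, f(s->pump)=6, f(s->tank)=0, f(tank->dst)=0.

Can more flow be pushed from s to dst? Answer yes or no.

Yes

Residual path s->tank->dst has bottleneck 9 > 0.
Pushing 9 along it raises the flow to 15, so the given flow is not maximum.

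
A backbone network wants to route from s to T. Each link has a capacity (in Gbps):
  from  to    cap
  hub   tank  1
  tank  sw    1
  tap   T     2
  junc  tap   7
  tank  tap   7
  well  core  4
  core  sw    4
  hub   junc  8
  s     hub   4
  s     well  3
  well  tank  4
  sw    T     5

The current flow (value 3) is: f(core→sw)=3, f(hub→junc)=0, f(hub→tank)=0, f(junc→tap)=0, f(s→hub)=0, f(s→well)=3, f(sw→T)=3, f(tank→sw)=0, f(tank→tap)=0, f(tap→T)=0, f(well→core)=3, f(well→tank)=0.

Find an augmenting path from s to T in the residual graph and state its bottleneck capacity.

Residual along s→hub→tank→sw→T: s→hub: 4, hub→tank: 1, tank→sw: 1, sw→T: 2.
Bottleneck = min = 1.

s→hub→tank→sw→T, bottleneck 1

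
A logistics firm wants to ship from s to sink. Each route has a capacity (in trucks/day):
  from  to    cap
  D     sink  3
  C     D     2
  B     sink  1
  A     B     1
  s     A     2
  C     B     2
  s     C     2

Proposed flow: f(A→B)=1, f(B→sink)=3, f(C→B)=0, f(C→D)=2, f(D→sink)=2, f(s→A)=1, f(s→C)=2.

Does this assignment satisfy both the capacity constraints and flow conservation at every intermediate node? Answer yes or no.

No

Capacity violated on B→sink: flow 3 > capacity 1.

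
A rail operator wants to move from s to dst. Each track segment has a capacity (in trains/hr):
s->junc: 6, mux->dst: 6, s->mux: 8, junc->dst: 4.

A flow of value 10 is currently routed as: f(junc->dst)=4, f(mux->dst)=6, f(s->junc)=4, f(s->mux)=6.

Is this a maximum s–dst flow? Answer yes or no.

Yes

Residual reachable from s: {junc, mux, s}; dst is not reachable.
Saturated cut: mux->dst, junc->dst with total capacity 10 = current flow value. Flow is maximum.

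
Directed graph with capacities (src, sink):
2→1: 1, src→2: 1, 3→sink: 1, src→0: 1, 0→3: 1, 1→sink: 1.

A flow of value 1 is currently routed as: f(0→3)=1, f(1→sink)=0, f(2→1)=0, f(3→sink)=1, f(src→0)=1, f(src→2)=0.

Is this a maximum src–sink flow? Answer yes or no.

Residual path src→2→1→sink has bottleneck 1 > 0.
Pushing 1 along it raises the flow to 2, so the given flow is not maximum.

No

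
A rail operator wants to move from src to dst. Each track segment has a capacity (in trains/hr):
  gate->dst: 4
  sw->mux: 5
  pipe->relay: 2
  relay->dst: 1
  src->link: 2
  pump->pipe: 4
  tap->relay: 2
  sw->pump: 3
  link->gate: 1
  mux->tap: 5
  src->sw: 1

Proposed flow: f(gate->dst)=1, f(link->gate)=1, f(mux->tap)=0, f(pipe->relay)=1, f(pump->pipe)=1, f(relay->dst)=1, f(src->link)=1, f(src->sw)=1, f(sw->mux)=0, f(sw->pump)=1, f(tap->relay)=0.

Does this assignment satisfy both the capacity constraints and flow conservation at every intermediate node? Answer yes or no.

Yes

Every edge has 0 ≤ f(e) ≤ cap(e).
At each intermediate node, inflow equals outflow.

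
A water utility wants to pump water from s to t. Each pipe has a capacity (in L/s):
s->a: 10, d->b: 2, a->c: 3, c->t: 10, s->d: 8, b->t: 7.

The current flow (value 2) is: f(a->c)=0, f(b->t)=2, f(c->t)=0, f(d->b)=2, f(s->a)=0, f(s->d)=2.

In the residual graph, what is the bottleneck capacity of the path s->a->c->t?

Residual capacities along the path: s->a: 10, a->c: 3, c->t: 10.
Minimum is 3.

3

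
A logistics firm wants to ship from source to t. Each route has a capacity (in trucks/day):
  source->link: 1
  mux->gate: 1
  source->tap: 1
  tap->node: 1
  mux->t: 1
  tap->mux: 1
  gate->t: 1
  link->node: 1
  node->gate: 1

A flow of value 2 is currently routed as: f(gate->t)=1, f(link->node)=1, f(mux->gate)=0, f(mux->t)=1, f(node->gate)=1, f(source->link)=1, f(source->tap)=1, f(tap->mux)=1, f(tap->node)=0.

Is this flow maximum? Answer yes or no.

Yes

Residual reachable from source: {source}; t is not reachable.
Saturated cut: source->tap, source->link with total capacity 2 = current flow value. Flow is maximum.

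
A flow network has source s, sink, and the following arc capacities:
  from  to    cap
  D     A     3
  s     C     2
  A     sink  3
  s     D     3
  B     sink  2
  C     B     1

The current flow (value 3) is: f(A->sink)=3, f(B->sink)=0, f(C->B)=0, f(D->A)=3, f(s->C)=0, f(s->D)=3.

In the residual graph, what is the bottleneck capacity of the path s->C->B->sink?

Residual capacities along the path: s->C: 2, C->B: 1, B->sink: 2.
Minimum is 1.

1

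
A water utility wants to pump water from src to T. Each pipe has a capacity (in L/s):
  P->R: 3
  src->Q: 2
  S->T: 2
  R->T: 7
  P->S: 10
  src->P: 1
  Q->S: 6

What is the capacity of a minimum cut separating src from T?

Max flow = 3 (via 2 augmenting paths).
In the residual at optimum, the set reachable from src is {src}.
Cut edges: src->P (cap 1), src->Q (cap 2). Sum = 3.

3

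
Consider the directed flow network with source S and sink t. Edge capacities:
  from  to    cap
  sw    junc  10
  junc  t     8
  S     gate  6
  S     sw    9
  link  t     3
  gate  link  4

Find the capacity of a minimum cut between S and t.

Max flow = 11 (via 2 augmenting paths).
In the residual at optimum, the set reachable from S is {S, gate, junc, link, sw}.
Cut edges: junc→t (cap 8), link→t (cap 3). Sum = 11.

11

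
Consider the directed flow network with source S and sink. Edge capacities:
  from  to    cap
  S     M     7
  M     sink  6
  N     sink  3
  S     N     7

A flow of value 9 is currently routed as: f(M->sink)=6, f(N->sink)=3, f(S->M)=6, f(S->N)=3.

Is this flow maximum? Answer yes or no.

Residual reachable from S: {M, N, S}; sink is not reachable.
Saturated cut: N->sink, M->sink with total capacity 9 = current flow value. Flow is maximum.

Yes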